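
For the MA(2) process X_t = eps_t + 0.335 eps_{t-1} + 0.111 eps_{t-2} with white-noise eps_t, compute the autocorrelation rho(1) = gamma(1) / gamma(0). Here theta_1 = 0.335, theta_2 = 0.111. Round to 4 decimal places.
\rho(1) = 0.3310

For an MA(q) process with theta_0 = 1, the autocovariance is
  gamma(k) = sigma^2 * sum_{i=0..q-k} theta_i * theta_{i+k},
and rho(k) = gamma(k) / gamma(0). Sigma^2 cancels.
  numerator   = (1)*(0.335) + (0.335)*(0.111) = 0.372185.
  denominator = (1)^2 + (0.335)^2 + (0.111)^2 = 1.124546.
  rho(1) = 0.372185 / 1.124546 = 0.3310.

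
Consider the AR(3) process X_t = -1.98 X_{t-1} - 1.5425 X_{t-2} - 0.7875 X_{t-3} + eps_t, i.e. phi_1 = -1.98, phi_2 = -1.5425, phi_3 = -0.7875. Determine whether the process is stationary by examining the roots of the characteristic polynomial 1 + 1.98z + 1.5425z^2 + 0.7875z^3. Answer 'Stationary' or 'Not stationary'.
\text{Not stationary}

The AR(p) characteristic polynomial is P(z) = 1 + 1.98z + 1.5425z^2 + 0.7875z^3.
Stationarity requires all roots to lie outside the unit circle, i.e. |z| > 1 for every root.
Degree 3: look for a simple real root z0 first, then factor out (1 - z/z0) and solve the remaining quadratic.
Testing z0 = -0.8: P(-0.8) = 1 + (1.98)(-0.8) + (1.5425)(-0.8)^2 + (0.7875)(-0.8)^3
  = 1 + (-1.584) + (0.9872) + (-0.4032) = 0.  So z_0 = -0.8 is a root, |z_0| = 0.8.
Divide out the factor (1 + 1.25 z) = (1 - z/z0) (since 1/z0 = -1.25):
  P(z) = (1 + 1.25 z)(1 + (0.73) z + (0.63) z^2)
  [check: z-coef 0.73 - (-1.25) = 1.98; z^2-coef 0.63 - (-1.25)(0.73) = 1.5425; z^3-coef -(-1.25)(0.63) = 0.7875.]
Remaining roots from the quadratic factor 1 + (0.73) z + (0.63) z^2:
  Set 1 + (0.73) z + (0.63) z^2 = 0, i.e. a z^2 + b z + c = 0 with a = 0.63, b = 0.73, c = 1.
  Discriminant D = b^2 - 4ac = (0.73)^2 - 4*(0.63)*1 = 0.5329 - (2.52) = -1.9871.
  D < 0, so the roots are the complex-conjugate pair z = (-b +/- i sqrt(-D)) / (2a) = -0.5794 +/- 1.1188i.
  For a conjugate pair |z|^2 = z * conj(z) = (product of roots) = c/a = 1/(0.63) = 1.587302, so |z| = sqrt(1.587302) = 1.2599 for both roots.
Moduli of all roots: 0.8000, 1.2599, 1.2599.
All moduli strictly greater than 1? No.
Verdict: Not stationary.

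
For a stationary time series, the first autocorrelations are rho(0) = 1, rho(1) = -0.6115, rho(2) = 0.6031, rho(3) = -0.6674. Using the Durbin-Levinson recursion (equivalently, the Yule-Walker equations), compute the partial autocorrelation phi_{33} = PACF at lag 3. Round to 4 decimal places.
\phi_{33} = -0.3869

The PACF at lag k is phi_{kk}, the last component of the solution
to the Yule-Walker system G_k phi = r_k where
  (G_k)_{ij} = rho(|i - j|), (r_k)_i = rho(i), i,j = 1..k.
Equivalently, Durbin-Levinson gives phi_{kk} iteratively:
  phi_{11} = rho(1)
  phi_{kk} = [rho(k) - sum_{j=1..k-1} phi_{k-1,j} rho(k-j)]
            / [1 - sum_{j=1..k-1} phi_{k-1,j} rho(j)],
  phi_{k,j} = phi_{k-1,j} - phi_{kk} phi_{k-1,k-j},  j = 1..k-1.
Step k = 1:
  phi_11 = rho(1) = -0.6115.
Step k = 2:
  phi_22 = [rho(2) - phi_11 rho(1)] / [1 - phi_11 rho(1)] = [0.6031 - (-0.6115)(-0.6115)] / [1 - (-0.6115)(-0.6115)]
         = 0.22916775 / 0.62606775 = 0.366043.
  Update: phi_21 = phi_11 - phi_22 phi_11 = -0.6115 - (0.366043)(-0.6115) = -0.387665.
Step k = 3:
  phi_33 = [rho(3) - phi_21 rho(2) - phi_22 rho(1)] / [1 - phi_21 rho(1) - phi_22 rho(2)]
    numerator   = -0.6674 - (-0.387665)(0.6031) - (0.366043)(-0.6115) = -0.20976411
    denominator = 1 - (-0.387665)(-0.6115) - (0.366043)(0.6031) = 0.54218249
  phi_33 = -0.20976411 / 0.54218249 = -0.3869.
Therefore phi_{33} = -0.3869.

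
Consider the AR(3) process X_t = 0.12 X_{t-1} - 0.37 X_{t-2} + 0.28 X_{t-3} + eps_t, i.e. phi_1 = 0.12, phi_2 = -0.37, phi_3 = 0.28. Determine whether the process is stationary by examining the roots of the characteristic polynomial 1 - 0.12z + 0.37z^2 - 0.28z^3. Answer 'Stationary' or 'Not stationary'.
\text{Stationary}

The AR(p) characteristic polynomial is P(z) = 1 - 0.12z + 0.37z^2 - 0.28z^3.
Stationarity requires all roots to lie outside the unit circle, i.e. |z| > 1 for every root.
Degree 3: look for a simple real root z0 first, then factor out (1 - z/z0) and solve the remaining quadratic.
Testing z0 = 2: P(2) = 1 + (-0.12)(2) + (0.37)(2)^2 + (-0.28)(2)^3
  = 1 + (-0.24) + (1.48) + (-2.24) = 0.  So z_0 = 2 is a root, |z_0| = 2.
Divide out the factor (1 - 0.5 z) = (1 - z/z0) (since 1/z0 = 0.5):
  P(z) = (1 - 0.5 z)(1 + (0.38) z + (0.56) z^2)
  [check: z-coef 0.38 - (0.5) = -0.12; z^2-coef 0.56 - (0.5)(0.38) = 0.37; z^3-coef -(0.5)(0.56) = -0.28.]
Remaining roots from the quadratic factor 1 + (0.38) z + (0.56) z^2:
  Set 1 + (0.38) z + (0.56) z^2 = 0, i.e. a z^2 + b z + c = 0 with a = 0.56, b = 0.38, c = 1.
  Discriminant D = b^2 - 4ac = (0.38)^2 - 4*(0.56)*1 = 0.1444 - (2.24) = -2.0956.
  D < 0, so the roots are the complex-conjugate pair z = (-b +/- i sqrt(-D)) / (2a) = -0.3393 +/- 1.2925i.
  For a conjugate pair |z|^2 = z * conj(z) = (product of roots) = c/a = 1/(0.56) = 1.785714, so |z| = sqrt(1.785714) = 1.3363 for both roots.
Moduli of all roots: 2.0000, 1.3363, 1.3363.
All moduli strictly greater than 1? Yes.
Verdict: Stationary.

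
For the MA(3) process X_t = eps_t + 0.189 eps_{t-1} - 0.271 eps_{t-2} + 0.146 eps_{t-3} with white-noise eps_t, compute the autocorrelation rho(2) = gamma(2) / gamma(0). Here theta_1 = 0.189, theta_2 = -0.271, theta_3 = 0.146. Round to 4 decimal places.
\rho(2) = -0.2153

For an MA(q) process with theta_0 = 1, the autocovariance is
  gamma(k) = sigma^2 * sum_{i=0..q-k} theta_i * theta_{i+k},
and rho(k) = gamma(k) / gamma(0). Sigma^2 cancels.
  numerator   = (1)*(-0.271) + (0.189)*(0.146) = -0.243406.
  denominator = (1)^2 + (0.189)^2 + (-0.271)^2 + (0.146)^2 = 1.130478.
  rho(2) = -0.243406 / 1.130478 = -0.2153.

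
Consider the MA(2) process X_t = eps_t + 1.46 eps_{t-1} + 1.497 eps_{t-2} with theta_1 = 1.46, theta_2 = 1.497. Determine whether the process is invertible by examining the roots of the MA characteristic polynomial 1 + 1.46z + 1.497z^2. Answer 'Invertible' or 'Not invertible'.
\text{Not invertible}

The MA(q) characteristic polynomial is P(z) = 1 + 1.46z + 1.497z^2.
Invertibility requires all roots to lie outside the unit circle, i.e. |z| > 1 for every root.
Set 1 + (1.46) z + (1.497) z^2 = 0, i.e. a z^2 + b z + c = 0 with a = 1.497, b = 1.46, c = 1.
Discriminant D = b^2 - 4ac = (1.46)^2 - 4*(1.497)*1 = 2.1316 - (5.988) = -3.8564.
D < 0, so the roots are the complex-conjugate pair z = (-b +/- i sqrt(-D)) / (2a) = -0.4876 +/- 0.6559i.
For a conjugate pair |z|^2 = z * conj(z) = (product of roots) = c/a = 1/(1.497) = 0.668003, so |z| = sqrt(0.668003) = 0.8173 for both roots.
Moduli of all roots: 0.8173, 0.8173.
All moduli strictly greater than 1? No.
Verdict: Not invertible.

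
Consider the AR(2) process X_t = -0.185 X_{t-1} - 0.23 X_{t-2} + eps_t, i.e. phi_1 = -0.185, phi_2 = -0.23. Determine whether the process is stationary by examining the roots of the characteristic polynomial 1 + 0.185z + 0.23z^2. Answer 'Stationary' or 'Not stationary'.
\text{Stationary}

The AR(p) characteristic polynomial is P(z) = 1 + 0.185z + 0.23z^2.
Stationarity requires all roots to lie outside the unit circle, i.e. |z| > 1 for every root.
Set 1 + (0.185) z + (0.23) z^2 = 0, i.e. a z^2 + b z + c = 0 with a = 0.23, b = 0.185, c = 1.
Discriminant D = b^2 - 4ac = (0.185)^2 - 4*(0.23)*1 = 0.034225 - (0.92) = -0.885775.
D < 0, so the roots are the complex-conjugate pair z = (-b +/- i sqrt(-D)) / (2a) = -0.4022 +/- 2.046i.
For a conjugate pair |z|^2 = z * conj(z) = (product of roots) = c/a = 1/(0.23) = 4.347826, so |z| = sqrt(4.347826) = 2.0851 for both roots.
Moduli of all roots: 2.0851, 2.0851.
All moduli strictly greater than 1? Yes.
Verdict: Stationary.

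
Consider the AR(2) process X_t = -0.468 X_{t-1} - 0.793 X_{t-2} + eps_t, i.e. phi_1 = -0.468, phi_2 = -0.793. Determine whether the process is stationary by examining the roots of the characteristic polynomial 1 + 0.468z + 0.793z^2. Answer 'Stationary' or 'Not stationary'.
\text{Stationary}

The AR(p) characteristic polynomial is P(z) = 1 + 0.468z + 0.793z^2.
Stationarity requires all roots to lie outside the unit circle, i.e. |z| > 1 for every root.
Set 1 + (0.468) z + (0.793) z^2 = 0, i.e. a z^2 + b z + c = 0 with a = 0.793, b = 0.468, c = 1.
Discriminant D = b^2 - 4ac = (0.468)^2 - 4*(0.793)*1 = 0.219024 - (3.172) = -2.952976.
D < 0, so the roots are the complex-conjugate pair z = (-b +/- i sqrt(-D)) / (2a) = -0.2951 +/- 1.0835i.
For a conjugate pair |z|^2 = z * conj(z) = (product of roots) = c/a = 1/(0.793) = 1.261034, so |z| = sqrt(1.261034) = 1.123 for both roots.
Moduli of all roots: 1.1230, 1.1230.
All moduli strictly greater than 1? Yes.
Verdict: Stationary.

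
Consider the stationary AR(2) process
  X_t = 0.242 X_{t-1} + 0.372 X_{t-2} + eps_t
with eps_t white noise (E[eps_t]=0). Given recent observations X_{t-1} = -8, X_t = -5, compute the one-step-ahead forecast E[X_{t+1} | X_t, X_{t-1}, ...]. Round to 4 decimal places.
E[X_{t+1} \mid \mathcal F_t] = -4.1860

For an AR(p) model X_t = c + sum_i phi_i X_{t-i} + eps_t, the
one-step-ahead conditional mean is
  E[X_{t+1} | X_t, ...] = c + sum_i phi_i X_{t+1-i}.
Substitute known values:
  E[X_{t+1} | ...] = (0.242) * (-5) + (0.372) * (-8)
                   = -4.1860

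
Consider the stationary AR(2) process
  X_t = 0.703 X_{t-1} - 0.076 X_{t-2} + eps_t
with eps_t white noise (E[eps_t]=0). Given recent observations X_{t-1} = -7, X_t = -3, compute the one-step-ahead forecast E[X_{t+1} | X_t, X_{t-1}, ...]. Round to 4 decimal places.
E[X_{t+1} \mid \mathcal F_t] = -1.5770

For an AR(p) model X_t = c + sum_i phi_i X_{t-i} + eps_t, the
one-step-ahead conditional mean is
  E[X_{t+1} | X_t, ...] = c + sum_i phi_i X_{t+1-i}.
Substitute known values:
  E[X_{t+1} | ...] = (0.703) * (-3) + (-0.076) * (-7)
                   = -1.5770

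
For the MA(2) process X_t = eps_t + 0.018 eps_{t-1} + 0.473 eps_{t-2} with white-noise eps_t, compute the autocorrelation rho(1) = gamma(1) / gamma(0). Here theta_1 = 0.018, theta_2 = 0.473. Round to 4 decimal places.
\rho(1) = 0.0217

For an MA(q) process with theta_0 = 1, the autocovariance is
  gamma(k) = sigma^2 * sum_{i=0..q-k} theta_i * theta_{i+k},
and rho(k) = gamma(k) / gamma(0). Sigma^2 cancels.
  numerator   = (1)*(0.018) + (0.018)*(0.473) = 0.026514.
  denominator = (1)^2 + (0.018)^2 + (0.473)^2 = 1.224053.
  rho(1) = 0.026514 / 1.224053 = 0.0217.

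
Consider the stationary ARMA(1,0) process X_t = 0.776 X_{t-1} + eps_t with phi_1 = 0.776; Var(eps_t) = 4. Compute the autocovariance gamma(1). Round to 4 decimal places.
\gamma(1) = 7.8024

Multiply the model equation by X_{t-k} and take expectations. With theta_0 = psi_0 = 1 and psi_j the MA(infinity) weights, this gives
  gamma(k) - sum_i phi_i gamma(k-i) = c_k,
  c_k = sigma^2 * sum_{j=k..q} theta_j psi_{j-k}   (c_k = 0 for k > q),
using gamma(-m) = gamma(m).
Pure AR (q = 0): c_0 = sigma^2 = 4, c_k = 0 for k >= 1.
Equations for k = 0 and k = 1 (AR order 1):
  gamma(0) = phi_1 gamma(1) + c_0
  gamma(1) = phi_1 gamma(0) + c_1
Substituting the second into the first: gamma(0) (1 - phi_1^2) = c_0 + phi_1 c_1, so
  gamma(0) = c_0 / (1 - phi_1^2) = 4 / (1 - (0.776)^2) = 4 / 0.397824 = 10.054698.
  gamma(1) = phi_1 gamma(0) = (0.776)(10.054698) = 7.802445.
Therefore gamma(1) = 7.8024 (to 4 decimal places).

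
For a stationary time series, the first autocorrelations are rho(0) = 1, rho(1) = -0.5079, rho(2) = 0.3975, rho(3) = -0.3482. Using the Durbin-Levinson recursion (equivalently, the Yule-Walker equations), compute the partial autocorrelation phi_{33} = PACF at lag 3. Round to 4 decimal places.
\phi_{33} = -0.1240

The PACF at lag k is phi_{kk}, the last component of the solution
to the Yule-Walker system G_k phi = r_k where
  (G_k)_{ij} = rho(|i - j|), (r_k)_i = rho(i), i,j = 1..k.
Equivalently, Durbin-Levinson gives phi_{kk} iteratively:
  phi_{11} = rho(1)
  phi_{kk} = [rho(k) - sum_{j=1..k-1} phi_{k-1,j} rho(k-j)]
            / [1 - sum_{j=1..k-1} phi_{k-1,j} rho(j)],
  phi_{k,j} = phi_{k-1,j} - phi_{kk} phi_{k-1,k-j},  j = 1..k-1.
Step k = 1:
  phi_11 = rho(1) = -0.5079.
Step k = 2:
  phi_22 = [rho(2) - phi_11 rho(1)] / [1 - phi_11 rho(1)] = [0.3975 - (-0.5079)(-0.5079)] / [1 - (-0.5079)(-0.5079)]
         = 0.13953759 / 0.74203759 = 0.188047.
  Update: phi_21 = phi_11 - phi_22 phi_11 = -0.5079 - (0.188047)(-0.5079) = -0.412391.
Step k = 3:
  phi_33 = [rho(3) - phi_21 rho(2) - phi_22 rho(1)] / [1 - phi_21 rho(1) - phi_22 rho(2)]
    numerator   = -0.3482 - (-0.412391)(0.3975) - (0.188047)(-0.5079) = -0.08876568
    denominator = 1 - (-0.412391)(-0.5079) - (0.188047)(0.3975) = 0.71579803
  phi_33 = -0.08876568 / 0.71579803 = -0.124.
Therefore phi_{33} = -0.1240.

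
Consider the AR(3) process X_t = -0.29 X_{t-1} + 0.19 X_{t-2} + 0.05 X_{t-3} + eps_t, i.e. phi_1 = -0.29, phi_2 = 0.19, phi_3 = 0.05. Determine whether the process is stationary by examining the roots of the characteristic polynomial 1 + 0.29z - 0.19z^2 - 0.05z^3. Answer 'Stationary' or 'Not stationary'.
\text{Stationary}

The AR(p) characteristic polynomial is P(z) = 1 + 0.29z - 0.19z^2 - 0.05z^3.
Stationarity requires all roots to lie outside the unit circle, i.e. |z| > 1 for every root.
Degree 3: look for a simple real root z0 first, then factor out (1 - z/z0) and solve the remaining quadratic.
Testing z0 = -4: P(-4) = 1 + (0.29)(-4) + (-0.19)(-4)^2 + (-0.05)(-4)^3
  = 1 + (-1.16) + (-3.04) + (3.2) = 0.  So z_0 = -4 is a root, |z_0| = 4.
Divide out the factor (1 + 0.25 z) = (1 - z/z0) (since 1/z0 = -0.25):
  P(z) = (1 + 0.25 z)(1 + (0.04) z + (-0.2) z^2)
  [check: z-coef 0.04 - (-0.25) = 0.29; z^2-coef -0.2 - (-0.25)(0.04) = -0.19; z^3-coef -(-0.25)(-0.2) = -0.05.]
Remaining roots from the quadratic factor 1 + (0.04) z + (-0.2) z^2:
  Set 1 + (0.04) z + (-0.2) z^2 = 0, i.e. a z^2 + b z + c = 0 with a = -0.2, b = 0.04, c = 1.
  Discriminant D = b^2 - 4ac = (0.04)^2 - 4*(-0.2)*1 = 0.0016 - (-0.8) = 0.8016.
  D >= 0, so the roots are real: z = (-b +/- sqrt(D)) / (2a) = (-0.04 +/- 0.895321) / (-0.4).
    z_1 = (-0.04 + 0.895321) / (-0.4) = -2.1383,   |z_1| = 2.1383.
    z_2 = (-0.04 - 0.895321) / (-0.4) = 2.3383,   |z_2| = 2.3383.
Moduli of all roots: 4.0000, 2.1383, 2.3383.
All moduli strictly greater than 1? Yes.
Verdict: Stationary.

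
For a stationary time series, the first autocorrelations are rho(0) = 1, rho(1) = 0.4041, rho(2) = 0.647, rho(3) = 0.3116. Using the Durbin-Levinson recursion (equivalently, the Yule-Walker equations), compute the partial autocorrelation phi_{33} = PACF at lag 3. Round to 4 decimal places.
\phi_{33} = -0.0580

The PACF at lag k is phi_{kk}, the last component of the solution
to the Yule-Walker system G_k phi = r_k where
  (G_k)_{ij} = rho(|i - j|), (r_k)_i = rho(i), i,j = 1..k.
Equivalently, Durbin-Levinson gives phi_{kk} iteratively:
  phi_{11} = rho(1)
  phi_{kk} = [rho(k) - sum_{j=1..k-1} phi_{k-1,j} rho(k-j)]
            / [1 - sum_{j=1..k-1} phi_{k-1,j} rho(j)],
  phi_{k,j} = phi_{k-1,j} - phi_{kk} phi_{k-1,k-j},  j = 1..k-1.
Step k = 1:
  phi_11 = rho(1) = 0.4041.
Step k = 2:
  phi_22 = [rho(2) - phi_11 rho(1)] / [1 - phi_11 rho(1)] = [0.647 - (0.4041)(0.4041)] / [1 - (0.4041)(0.4041)]
         = 0.48370319 / 0.83670319 = 0.578106.
  Update: phi_21 = phi_11 - phi_22 phi_11 = 0.4041 - (0.578106)(0.4041) = 0.170487.
Step k = 3:
  phi_33 = [rho(3) - phi_21 rho(2) - phi_22 rho(1)] / [1 - phi_21 rho(1) - phi_22 rho(2)]
    numerator   = 0.3116 - (0.170487)(0.647) - (0.578106)(0.4041) = -0.03231797
    denominator = 1 - (0.170487)(0.4041) - (0.578106)(0.647) = 0.55707144
  phi_33 = -0.03231797 / 0.55707144 = -0.058.
Therefore phi_{33} = -0.0580.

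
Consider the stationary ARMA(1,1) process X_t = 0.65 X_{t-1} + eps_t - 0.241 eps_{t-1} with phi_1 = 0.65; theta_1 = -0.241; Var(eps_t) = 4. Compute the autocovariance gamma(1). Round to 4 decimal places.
\gamma(1) = 2.3891

Multiply the model equation by X_{t-k} and take expectations. With theta_0 = psi_0 = 1 and psi_j the MA(infinity) weights, this gives
  gamma(k) - sum_i phi_i gamma(k-i) = c_k,
  c_k = sigma^2 * sum_{j=k..q} theta_j psi_{j-k}   (c_k = 0 for k > q),
using gamma(-m) = gamma(m).
psi-weights needed (psi_j = theta_j + sum_i phi_i psi_{j-i}):
  psi_1 = theta_1 + phi_1 = -0.241 + (0.65) = 0.409
Right-hand sides:
  c_0 = sigma^2 (1 + theta_1 psi_1) = 4 * (1 + (-0.241)(0.409)) = 4 * 0.901431 = 3.605724
  c_1 = sigma^2 theta_1 = 4 * (-0.241) = -0.964
  c_2 = 0
Equations for k = 0 and k = 1 (AR order 1):
  gamma(0) = phi_1 gamma(1) + c_0
  gamma(1) = phi_1 gamma(0) + c_1
Substituting the second into the first: gamma(0) (1 - phi_1^2) = c_0 + phi_1 c_1, so
  gamma(0) = (c_0 + phi_1 c_1) / (1 - phi_1^2) = (3.605724 + (0.65)(-0.964)) / (1 - (0.65)^2) = 2.979124 / 0.5775 = 5.158656.
  gamma(1) = phi_1 gamma(0) + c_1 = (0.65)(5.158656) + (-0.964) = 2.389127.
Therefore gamma(1) = 2.3891 (to 4 decimal places).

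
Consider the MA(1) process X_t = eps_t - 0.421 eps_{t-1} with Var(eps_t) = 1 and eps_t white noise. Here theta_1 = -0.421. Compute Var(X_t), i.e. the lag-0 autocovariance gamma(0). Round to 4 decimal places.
\gamma(0) = 1.1772

For an MA(q) process X_t = eps_t + sum_i theta_i eps_{t-i} with
Var(eps_t) = sigma^2, the variance is
  gamma(0) = sigma^2 * (1 + sum_i theta_i^2).
  sum_i theta_i^2 = (-0.421)^2 = 0.177241.
  gamma(0) = 1 * (1 + 0.177241) = 1 * 1.177241 = 1.177241, which rounds to 1.1772.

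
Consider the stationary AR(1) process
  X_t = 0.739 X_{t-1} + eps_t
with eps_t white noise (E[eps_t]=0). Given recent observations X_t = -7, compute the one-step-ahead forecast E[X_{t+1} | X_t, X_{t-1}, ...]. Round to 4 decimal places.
E[X_{t+1} \mid \mathcal F_t] = -5.1730

For an AR(p) model X_t = c + sum_i phi_i X_{t-i} + eps_t, the
one-step-ahead conditional mean is
  E[X_{t+1} | X_t, ...] = c + sum_i phi_i X_{t+1-i}.
Substitute known values:
  E[X_{t+1} | ...] = (0.739) * (-7)
                   = -5.1730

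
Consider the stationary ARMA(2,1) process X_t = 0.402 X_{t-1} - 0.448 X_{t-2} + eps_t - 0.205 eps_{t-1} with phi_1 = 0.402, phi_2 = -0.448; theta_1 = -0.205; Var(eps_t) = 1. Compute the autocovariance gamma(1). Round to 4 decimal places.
\gamma(1) = 0.2077

Multiply the model equation by X_{t-k} and take expectations. With theta_0 = psi_0 = 1 and psi_j the MA(infinity) weights, this gives
  gamma(k) - sum_i phi_i gamma(k-i) = c_k,
  c_k = sigma^2 * sum_{j=k..q} theta_j psi_{j-k}   (c_k = 0 for k > q),
using gamma(-m) = gamma(m).
psi-weights needed (psi_j = theta_j + sum_i phi_i psi_{j-i}):
  psi_1 = theta_1 + phi_1 = -0.205 + (0.402) = 0.197
Right-hand sides:
  c_0 = sigma^2 (1 + theta_1 psi_1) = 1 * (1 + (-0.205)(0.197)) = 1 * 0.959615 = 0.959615
  c_1 = sigma^2 theta_1 = 1 * (-0.205) = -0.205
  c_2 = 0
Equations for k = 0, 1, 2 (AR order 2, c_2 = 0):
  (E0) gamma(0) = phi_1 gamma(1) + phi_2 gamma(2) + c_0
  (E1) gamma(1) = phi_1 gamma(0) + phi_2 gamma(1) + c_1
  (E2) gamma(2) = phi_1 gamma(1) + phi_2 gamma(0)
From (E1): gamma(1) = A gamma(0) + B with
  A = phi_1 / (1 - phi_2) = 0.402 / 1.448 = 0.277624,   B = c_1 / (1 - phi_2) = -0.205 / 1.448 = -0.141575.
Insert (E2) into (E0): gamma(0) (1 - phi_2^2) = phi_1 (1 + phi_2) gamma(1) + c_0.
  phi_1 (1 + phi_2) = (0.402)(0.552) = 0.221904,   1 - phi_2^2 = 0.799296.
Replace gamma(1) by A gamma(0) + B and collect gamma(0):
  gamma(0) [0.799296 - (0.221904)(0.277624)] = (0.221904)(-0.141575) + 0.959615
  gamma(0) * 0.73769 = 0.928199
  gamma(0) = 0.928199 / 0.73769 = 1.258251.
  gamma(1) = A gamma(0) + B = (0.277624)(1.258251) + (-0.141575) = 0.207746.
Therefore gamma(1) = 0.2077 (to 4 decimal places).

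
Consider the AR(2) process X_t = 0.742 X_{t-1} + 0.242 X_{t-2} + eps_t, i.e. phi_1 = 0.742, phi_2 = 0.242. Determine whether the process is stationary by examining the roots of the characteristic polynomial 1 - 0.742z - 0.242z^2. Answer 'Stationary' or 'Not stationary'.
\text{Stationary}

The AR(p) characteristic polynomial is P(z) = 1 - 0.742z - 0.242z^2.
Stationarity requires all roots to lie outside the unit circle, i.e. |z| > 1 for every root.
Set 1 + (-0.742) z + (-0.242) z^2 = 0, i.e. a z^2 + b z + c = 0 with a = -0.242, b = -0.742, c = 1.
Discriminant D = b^2 - 4ac = (-0.742)^2 - 4*(-0.242)*1 = 0.550564 - (-0.968) = 1.518564.
D >= 0, so the roots are real: z = (-b +/- sqrt(D)) / (2a) = (0.742 +/- 1.2323) / (-0.484).
  z_1 = (0.742 + 1.2323) / (-0.484) = -4.0791,   |z_1| = 4.0791.
  z_2 = (0.742 - 1.2323) / (-0.484) = 1.013,   |z_2| = 1.013.
Moduli of all roots: 4.0791, 1.0130.
All moduli strictly greater than 1? Yes.
Verdict: Stationary.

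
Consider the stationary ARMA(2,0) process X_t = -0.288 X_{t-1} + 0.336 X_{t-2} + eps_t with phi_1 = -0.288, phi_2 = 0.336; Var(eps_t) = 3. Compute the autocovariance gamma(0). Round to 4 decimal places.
\gamma(0) = 4.1654

Multiply the model equation by X_{t-k} and take expectations. With theta_0 = psi_0 = 1 and psi_j the MA(infinity) weights, this gives
  gamma(k) - sum_i phi_i gamma(k-i) = c_k,
  c_k = sigma^2 * sum_{j=k..q} theta_j psi_{j-k}   (c_k = 0 for k > q),
using gamma(-m) = gamma(m).
Pure AR (q = 0): c_0 = sigma^2 = 3, c_k = 0 for k >= 1.
Equations for k = 0, 1, 2 (AR order 2, c_2 = 0):
  (E0) gamma(0) = phi_1 gamma(1) + phi_2 gamma(2) + c_0
  (E1) gamma(1) = phi_1 gamma(0) + phi_2 gamma(1) + c_1
  (E2) gamma(2) = phi_1 gamma(1) + phi_2 gamma(0)
From (E1): gamma(1) = A gamma(0) + B with
  A = phi_1 / (1 - phi_2) = -0.288 / 0.664 = -0.433735,   B = c_1 / (1 - phi_2) = 0 / 0.664 = 0.
Insert (E2) into (E0): gamma(0) (1 - phi_2^2) = phi_1 (1 + phi_2) gamma(1) + c_0.
  phi_1 (1 + phi_2) = (-0.288)(1.336) = -0.384768,   1 - phi_2^2 = 0.887104.
Replace gamma(1) by A gamma(0) + B and collect gamma(0):
  gamma(0) [0.887104 - (-0.384768)(-0.433735)] = c_0 = 3
  gamma(0) * 0.720217 = 3
  gamma(0) = 3 / 0.720217 = 4.165413.
Therefore gamma(0) = 4.1654 (to 4 decimal places).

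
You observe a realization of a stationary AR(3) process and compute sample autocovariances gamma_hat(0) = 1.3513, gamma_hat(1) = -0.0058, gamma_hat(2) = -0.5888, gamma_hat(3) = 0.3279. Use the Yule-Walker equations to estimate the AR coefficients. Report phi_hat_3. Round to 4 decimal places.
\hat\phi_{3} = 0.2939

The Yule-Walker equations for an AR(p) process read, in matrix form,
  Gamma_p phi = r_p,   with   (Gamma_p)_{ij} = gamma(|i - j|),
                       (r_p)_i = gamma(i),   i,j = 1..p.
Substitute the sample gammas (Toeplitz matrix and right-hand side of size 3):
  Gamma_p = [[1.3513, -0.0058, -0.5888], [-0.0058, 1.3513, -0.0058], [-0.5888, -0.0058, 1.3513]]
  r_p     = [-0.0058, -0.5888, 0.3279]
Written out (R1..R3):
  (R1) 1.3513 phi_1 - 0.0058 phi_2 - 0.5888 phi_3 = -0.0058
  (R2) -0.0058 phi_1 + 1.3513 phi_2 - 0.0058 phi_3 = -0.5888
  (R3) -0.5888 phi_1 - 0.0058 phi_2 + 1.3513 phi_3 = 0.3279
Gaussian elimination:
  R2 <- R2 - (-0.0058/1.3513) R1 = R2 - (-0.004292) R1:  1.351275 phi_2 - 0.008327 phi_3 = -0.588825
  R3 <- R3 - (-0.5888/1.3513) R1 = R3 - (-0.435729) R1:  -0.008327 phi_2 + 1.094743 phi_3 = 0.325373
  R3 <- R3 - (-0.008327/1.351275) R2 = R3 - (-0.006162) R2:  1.094692 phi_3 = 0.321744
Back-substitution:
  phi_hat_3 = 0.321744 / 1.094692 = 0.293913
  phi_hat_2 = (-0.588825 - (-0.008327)(0.293913)) / 1.351275 = -0.433944
  phi_hat_1 = (-0.0058 - (-0.0058)(-0.433944) - (-0.5888)(0.293913)) / 1.3513 = 0.121912
So phi_hat = [0.1219, -0.4339, 0.2939].
Therefore phi_hat_3 = 0.2939.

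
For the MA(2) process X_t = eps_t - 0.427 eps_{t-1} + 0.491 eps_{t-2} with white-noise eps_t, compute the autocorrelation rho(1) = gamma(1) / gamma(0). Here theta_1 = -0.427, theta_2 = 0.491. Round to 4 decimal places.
\rho(1) = -0.4473

For an MA(q) process with theta_0 = 1, the autocovariance is
  gamma(k) = sigma^2 * sum_{i=0..q-k} theta_i * theta_{i+k},
and rho(k) = gamma(k) / gamma(0). Sigma^2 cancels.
  numerator   = (1)*(-0.427) + (-0.427)*(0.491) = -0.636657.
  denominator = (1)^2 + (-0.427)^2 + (0.491)^2 = 1.42341.
  rho(1) = -0.636657 / 1.42341 = -0.4473.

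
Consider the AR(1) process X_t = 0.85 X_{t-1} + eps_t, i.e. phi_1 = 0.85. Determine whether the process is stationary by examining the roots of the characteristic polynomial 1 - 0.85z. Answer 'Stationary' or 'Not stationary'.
\text{Stationary}

The AR(p) characteristic polynomial is P(z) = 1 - 0.85z.
Stationarity requires all roots to lie outside the unit circle, i.e. |z| > 1 for every root.
This is linear in z: 1 + (-0.85) z = 0  =>  z = -1/(-0.85) = 1.176471,  |z| = 1.176471.
Moduli of all roots: 1.1765.
All moduli strictly greater than 1? Yes.
Verdict: Stationary.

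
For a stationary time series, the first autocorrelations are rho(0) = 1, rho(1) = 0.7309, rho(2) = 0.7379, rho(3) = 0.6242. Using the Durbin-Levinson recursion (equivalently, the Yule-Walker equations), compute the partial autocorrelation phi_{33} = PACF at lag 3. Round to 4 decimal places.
\phi_{33} = 0.0029

The PACF at lag k is phi_{kk}, the last component of the solution
to the Yule-Walker system G_k phi = r_k where
  (G_k)_{ij} = rho(|i - j|), (r_k)_i = rho(i), i,j = 1..k.
Equivalently, Durbin-Levinson gives phi_{kk} iteratively:
  phi_{11} = rho(1)
  phi_{kk} = [rho(k) - sum_{j=1..k-1} phi_{k-1,j} rho(k-j)]
            / [1 - sum_{j=1..k-1} phi_{k-1,j} rho(j)],
  phi_{k,j} = phi_{k-1,j} - phi_{kk} phi_{k-1,k-j},  j = 1..k-1.
Step k = 1:
  phi_11 = rho(1) = 0.7309.
Step k = 2:
  phi_22 = [rho(2) - phi_11 rho(1)] / [1 - phi_11 rho(1)] = [0.7379 - (0.7309)(0.7309)] / [1 - (0.7309)(0.7309)]
         = 0.20368519 / 0.46578519 = 0.437294.
  Update: phi_21 = phi_11 - phi_22 phi_11 = 0.7309 - (0.437294)(0.7309) = 0.411282.
Step k = 3:
  phi_33 = [rho(3) - phi_21 rho(2) - phi_22 rho(1)] / [1 - phi_21 rho(1) - phi_22 rho(2)]
    numerator   = 0.6242 - (0.411282)(0.7379) - (0.437294)(0.7309) = 0.00109691
    denominator = 1 - (0.411282)(0.7309) - (0.437294)(0.7379) = 0.37671483
  phi_33 = 0.00109691 / 0.37671483 = 0.0029.
Therefore phi_{33} = 0.0029.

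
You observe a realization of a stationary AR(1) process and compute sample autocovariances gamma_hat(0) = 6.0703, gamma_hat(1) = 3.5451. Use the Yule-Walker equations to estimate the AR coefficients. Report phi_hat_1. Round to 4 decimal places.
\hat\phi_{1} = 0.5840

The Yule-Walker equations for an AR(p) process read, in matrix form,
  Gamma_p phi = r_p,   with   (Gamma_p)_{ij} = gamma(|i - j|),
                       (r_p)_i = gamma(i),   i,j = 1..p.
Substitute the sample gammas (Toeplitz matrix and right-hand side of size 1):
  Gamma_p = [[6.0703]]
  r_p     = [3.5451]
With p = 1 this is the single equation gamma(0) phi_1 = gamma(1):
  phi_hat_1 = gamma(1) / gamma(0) = 3.5451 / 6.0703 = 0.5840.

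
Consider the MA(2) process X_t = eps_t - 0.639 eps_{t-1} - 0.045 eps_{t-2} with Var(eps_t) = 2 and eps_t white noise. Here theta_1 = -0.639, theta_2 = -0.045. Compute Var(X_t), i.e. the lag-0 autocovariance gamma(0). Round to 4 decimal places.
\gamma(0) = 2.8207

For an MA(q) process X_t = eps_t + sum_i theta_i eps_{t-i} with
Var(eps_t) = sigma^2, the variance is
  gamma(0) = sigma^2 * (1 + sum_i theta_i^2).
  sum_i theta_i^2 = (-0.639)^2 + (-0.045)^2 = 0.408321 + 0.002025 = 0.410346.
  gamma(0) = 2 * (1 + 0.410346) = 2 * 1.410346 = 2.820692, which rounds to 2.8207.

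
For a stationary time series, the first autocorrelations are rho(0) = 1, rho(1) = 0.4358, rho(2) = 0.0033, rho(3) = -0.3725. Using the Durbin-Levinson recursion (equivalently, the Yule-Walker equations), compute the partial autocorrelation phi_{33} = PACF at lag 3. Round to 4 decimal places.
\phi_{33} = -0.3570

The PACF at lag k is phi_{kk}, the last component of the solution
to the Yule-Walker system G_k phi = r_k where
  (G_k)_{ij} = rho(|i - j|), (r_k)_i = rho(i), i,j = 1..k.
Equivalently, Durbin-Levinson gives phi_{kk} iteratively:
  phi_{11} = rho(1)
  phi_{kk} = [rho(k) - sum_{j=1..k-1} phi_{k-1,j} rho(k-j)]
            / [1 - sum_{j=1..k-1} phi_{k-1,j} rho(j)],
  phi_{k,j} = phi_{k-1,j} - phi_{kk} phi_{k-1,k-j},  j = 1..k-1.
Step k = 1:
  phi_11 = rho(1) = 0.4358.
Step k = 2:
  phi_22 = [rho(2) - phi_11 rho(1)] / [1 - phi_11 rho(1)] = [0.0033 - (0.4358)(0.4358)] / [1 - (0.4358)(0.4358)]
         = -0.18662164 / 0.81007836 = -0.230375.
  Update: phi_21 = phi_11 - phi_22 phi_11 = 0.4358 - (-0.230375)(0.4358) = 0.536197.
Step k = 3:
  phi_33 = [rho(3) - phi_21 rho(2) - phi_22 rho(1)] / [1 - phi_21 rho(1) - phi_22 rho(2)]
    numerator   = -0.3725 - (0.536197)(0.0033) - (-0.230375)(0.4358) = -0.27387211
    denominator = 1 - (0.536197)(0.4358) - (-0.230375)(0.0033) = 0.76708544
  phi_33 = -0.27387211 / 0.76708544 = -0.357.
Therefore phi_{33} = -0.3570.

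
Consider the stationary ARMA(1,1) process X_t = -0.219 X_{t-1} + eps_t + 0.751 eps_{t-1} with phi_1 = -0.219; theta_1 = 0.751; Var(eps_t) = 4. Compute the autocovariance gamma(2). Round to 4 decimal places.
\gamma(2) = -0.4090

Multiply the model equation by X_{t-k} and take expectations. With theta_0 = psi_0 = 1 and psi_j the MA(infinity) weights, this gives
  gamma(k) - sum_i phi_i gamma(k-i) = c_k,
  c_k = sigma^2 * sum_{j=k..q} theta_j psi_{j-k}   (c_k = 0 for k > q),
using gamma(-m) = gamma(m).
psi-weights needed (psi_j = theta_j + sum_i phi_i psi_{j-i}):
  psi_1 = theta_1 + phi_1 = 0.751 + (-0.219) = 0.532
Right-hand sides:
  c_0 = sigma^2 (1 + theta_1 psi_1) = 4 * (1 + (0.751)(0.532)) = 4 * 1.399532 = 5.598128
  c_1 = sigma^2 theta_1 = 4 * (0.751) = 3.004
  c_2 = 0
Equations for k = 0 and k = 1 (AR order 1):
  gamma(0) = phi_1 gamma(1) + c_0
  gamma(1) = phi_1 gamma(0) + c_1
Substituting the second into the first: gamma(0) (1 - phi_1^2) = c_0 + phi_1 c_1, so
  gamma(0) = (c_0 + phi_1 c_1) / (1 - phi_1^2) = (5.598128 + (-0.219)(3.004)) / (1 - (-0.219)^2) = 4.940252 / 0.952039 = 5.189128.
  gamma(1) = phi_1 gamma(0) + c_1 = (-0.219)(5.189128) + (3.004) = 1.867581.
For k = 2 (> q): gamma(2) = phi_1 gamma(1) = (-0.219)(1.867581) = -0.409.
Therefore gamma(2) = -0.4090 (to 4 decimal places).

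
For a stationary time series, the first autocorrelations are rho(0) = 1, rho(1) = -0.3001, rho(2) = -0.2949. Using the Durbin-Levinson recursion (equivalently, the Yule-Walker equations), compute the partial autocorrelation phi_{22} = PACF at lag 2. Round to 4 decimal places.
\phi_{22} = -0.4231

The PACF at lag k is phi_{kk}, the last component of the solution
to the Yule-Walker system G_k phi = r_k where
  (G_k)_{ij} = rho(|i - j|), (r_k)_i = rho(i), i,j = 1..k.
Equivalently, Durbin-Levinson gives phi_{kk} iteratively:
  phi_{11} = rho(1)
  phi_{kk} = [rho(k) - sum_{j=1..k-1} phi_{k-1,j} rho(k-j)]
            / [1 - sum_{j=1..k-1} phi_{k-1,j} rho(j)],
  phi_{k,j} = phi_{k-1,j} - phi_{kk} phi_{k-1,k-j},  j = 1..k-1.
Step k = 1:
  phi_11 = rho(1) = -0.3001.
Step k = 2:
  phi_22 = [rho(2) - phi_11 rho(1)] / [1 - phi_11 rho(1)] = [-0.2949 - (-0.3001)(-0.3001)] / [1 - (-0.3001)(-0.3001)]
         = -0.38496001 / 0.90993999 = -0.4231.
Therefore phi_{22} = -0.4231.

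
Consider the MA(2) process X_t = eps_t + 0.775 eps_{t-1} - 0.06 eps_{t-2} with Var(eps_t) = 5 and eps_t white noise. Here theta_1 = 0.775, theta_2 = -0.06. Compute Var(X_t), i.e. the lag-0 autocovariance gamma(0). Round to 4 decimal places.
\gamma(0) = 8.0211

For an MA(q) process X_t = eps_t + sum_i theta_i eps_{t-i} with
Var(eps_t) = sigma^2, the variance is
  gamma(0) = sigma^2 * (1 + sum_i theta_i^2).
  sum_i theta_i^2 = (0.775)^2 + (-0.06)^2 = 0.600625 + 0.0036 = 0.604225.
  gamma(0) = 5 * (1 + 0.604225) = 5 * 1.604225 = 8.021125, which rounds to 8.0211.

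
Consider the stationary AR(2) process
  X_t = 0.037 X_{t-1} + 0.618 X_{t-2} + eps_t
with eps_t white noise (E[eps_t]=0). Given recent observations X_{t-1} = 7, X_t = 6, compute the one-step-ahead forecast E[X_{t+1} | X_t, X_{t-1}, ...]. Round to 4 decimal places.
E[X_{t+1} \mid \mathcal F_t] = 4.5480

For an AR(p) model X_t = c + sum_i phi_i X_{t-i} + eps_t, the
one-step-ahead conditional mean is
  E[X_{t+1} | X_t, ...] = c + sum_i phi_i X_{t+1-i}.
Substitute known values:
  E[X_{t+1} | ...] = (0.037) * (6) + (0.618) * (7)
                   = 4.5480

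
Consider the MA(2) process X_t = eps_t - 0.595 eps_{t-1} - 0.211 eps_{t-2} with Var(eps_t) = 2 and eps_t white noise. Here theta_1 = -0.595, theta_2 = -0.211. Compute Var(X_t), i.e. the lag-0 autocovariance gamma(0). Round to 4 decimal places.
\gamma(0) = 2.7971

For an MA(q) process X_t = eps_t + sum_i theta_i eps_{t-i} with
Var(eps_t) = sigma^2, the variance is
  gamma(0) = sigma^2 * (1 + sum_i theta_i^2).
  sum_i theta_i^2 = (-0.595)^2 + (-0.211)^2 = 0.354025 + 0.044521 = 0.398546.
  gamma(0) = 2 * (1 + 0.398546) = 2 * 1.398546 = 2.797092, which rounds to 2.7971.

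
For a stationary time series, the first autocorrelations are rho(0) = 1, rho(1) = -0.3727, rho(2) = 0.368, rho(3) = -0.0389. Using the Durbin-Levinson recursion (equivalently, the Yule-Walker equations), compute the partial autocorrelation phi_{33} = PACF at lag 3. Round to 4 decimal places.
\phi_{33} = 0.2011

The PACF at lag k is phi_{kk}, the last component of the solution
to the Yule-Walker system G_k phi = r_k where
  (G_k)_{ij} = rho(|i - j|), (r_k)_i = rho(i), i,j = 1..k.
Equivalently, Durbin-Levinson gives phi_{kk} iteratively:
  phi_{11} = rho(1)
  phi_{kk} = [rho(k) - sum_{j=1..k-1} phi_{k-1,j} rho(k-j)]
            / [1 - sum_{j=1..k-1} phi_{k-1,j} rho(j)],
  phi_{k,j} = phi_{k-1,j} - phi_{kk} phi_{k-1,k-j},  j = 1..k-1.
Step k = 1:
  phi_11 = rho(1) = -0.3727.
Step k = 2:
  phi_22 = [rho(2) - phi_11 rho(1)] / [1 - phi_11 rho(1)] = [0.368 - (-0.3727)(-0.3727)] / [1 - (-0.3727)(-0.3727)]
         = 0.22909471 / 0.86109471 = 0.266051.
  Update: phi_21 = phi_11 - phi_22 phi_11 = -0.3727 - (0.266051)(-0.3727) = -0.273543.
Step k = 3:
  phi_33 = [rho(3) - phi_21 rho(2) - phi_22 rho(1)] / [1 - phi_21 rho(1) - phi_22 rho(2)]
    numerator   = -0.0389 - (-0.273543)(0.368) - (0.266051)(-0.3727) = 0.16092085
    denominator = 1 - (-0.273543)(-0.3727) - (0.266051)(0.368) = 0.80014394
  phi_33 = 0.16092085 / 0.80014394 = 0.2011.
Therefore phi_{33} = 0.2011.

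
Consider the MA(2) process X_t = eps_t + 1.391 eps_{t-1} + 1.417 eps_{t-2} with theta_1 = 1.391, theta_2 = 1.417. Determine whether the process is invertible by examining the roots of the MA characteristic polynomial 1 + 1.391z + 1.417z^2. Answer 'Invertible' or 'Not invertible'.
\text{Not invertible}

The MA(q) characteristic polynomial is P(z) = 1 + 1.391z + 1.417z^2.
Invertibility requires all roots to lie outside the unit circle, i.e. |z| > 1 for every root.
Set 1 + (1.391) z + (1.417) z^2 = 0, i.e. a z^2 + b z + c = 0 with a = 1.417, b = 1.391, c = 1.
Discriminant D = b^2 - 4ac = (1.391)^2 - 4*(1.417)*1 = 1.934881 - (5.668) = -3.733119.
D < 0, so the roots are the complex-conjugate pair z = (-b +/- i sqrt(-D)) / (2a) = -0.4908 +/- 0.6818i.
For a conjugate pair |z|^2 = z * conj(z) = (product of roots) = c/a = 1/(1.417) = 0.705716, so |z| = sqrt(0.705716) = 0.8401 for both roots.
Moduli of all roots: 0.8401, 0.8401.
All moduli strictly greater than 1? No.
Verdict: Not invertible.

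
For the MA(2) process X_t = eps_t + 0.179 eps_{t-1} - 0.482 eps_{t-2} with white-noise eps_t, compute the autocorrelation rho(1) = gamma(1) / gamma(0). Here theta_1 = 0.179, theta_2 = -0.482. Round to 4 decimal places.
\rho(1) = 0.0733

For an MA(q) process with theta_0 = 1, the autocovariance is
  gamma(k) = sigma^2 * sum_{i=0..q-k} theta_i * theta_{i+k},
and rho(k) = gamma(k) / gamma(0). Sigma^2 cancels.
  numerator   = (1)*(0.179) + (0.179)*(-0.482) = 0.092722.
  denominator = (1)^2 + (0.179)^2 + (-0.482)^2 = 1.264365.
  rho(1) = 0.092722 / 1.264365 = 0.0733.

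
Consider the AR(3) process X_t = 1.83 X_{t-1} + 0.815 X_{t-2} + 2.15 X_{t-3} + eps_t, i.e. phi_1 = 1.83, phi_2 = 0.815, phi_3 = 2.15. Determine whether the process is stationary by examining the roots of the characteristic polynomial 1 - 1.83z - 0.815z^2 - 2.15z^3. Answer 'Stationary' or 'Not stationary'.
\text{Not stationary}

The AR(p) characteristic polynomial is P(z) = 1 - 1.83z - 0.815z^2 - 2.15z^3.
Stationarity requires all roots to lie outside the unit circle, i.e. |z| > 1 for every root.
Degree 3: look for a simple real root z0 first, then factor out (1 - z/z0) and solve the remaining quadratic.
Testing z0 = 0.4: P(0.4) = 1 + (-1.83)(0.4) + (-0.815)(0.4)^2 + (-2.15)(0.4)^3
  = 1 + (-0.732) + (-0.1304) + (-0.1376) = 0.  So z_0 = 0.4 is a root, |z_0| = 0.4.
Divide out the factor (1 - 2.5 z) = (1 - z/z0) (since 1/z0 = 2.5):
  P(z) = (1 - 2.5 z)(1 + (0.67) z + (0.86) z^2)
  [check: z-coef 0.67 - (2.5) = -1.83; z^2-coef 0.86 - (2.5)(0.67) = -0.815; z^3-coef -(2.5)(0.86) = -2.15.]
Remaining roots from the quadratic factor 1 + (0.67) z + (0.86) z^2:
  Set 1 + (0.67) z + (0.86) z^2 = 0, i.e. a z^2 + b z + c = 0 with a = 0.86, b = 0.67, c = 1.
  Discriminant D = b^2 - 4ac = (0.67)^2 - 4*(0.86)*1 = 0.4489 - (3.44) = -2.9911.
  D < 0, so the roots are the complex-conjugate pair z = (-b +/- i sqrt(-D)) / (2a) = -0.3895 +/- 1.0055i.
  For a conjugate pair |z|^2 = z * conj(z) = (product of roots) = c/a = 1/(0.86) = 1.162791, so |z| = sqrt(1.162791) = 1.0783 for both roots.
Moduli of all roots: 0.4000, 1.0783, 1.0783.
All moduli strictly greater than 1? No.
Verdict: Not stationary.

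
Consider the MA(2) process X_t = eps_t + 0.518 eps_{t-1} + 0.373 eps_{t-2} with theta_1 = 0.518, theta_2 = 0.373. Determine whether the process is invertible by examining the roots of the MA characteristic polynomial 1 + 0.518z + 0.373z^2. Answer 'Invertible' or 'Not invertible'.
\text{Invertible}

The MA(q) characteristic polynomial is P(z) = 1 + 0.518z + 0.373z^2.
Invertibility requires all roots to lie outside the unit circle, i.e. |z| > 1 for every root.
Set 1 + (0.518) z + (0.373) z^2 = 0, i.e. a z^2 + b z + c = 0 with a = 0.373, b = 0.518, c = 1.
Discriminant D = b^2 - 4ac = (0.518)^2 - 4*(0.373)*1 = 0.268324 - (1.492) = -1.223676.
D < 0, so the roots are the complex-conjugate pair z = (-b +/- i sqrt(-D)) / (2a) = -0.6944 +/- 1.4828i.
For a conjugate pair |z|^2 = z * conj(z) = (product of roots) = c/a = 1/(0.373) = 2.680965, so |z| = sqrt(2.680965) = 1.6374 for both roots.
Moduli of all roots: 1.6374, 1.6374.
All moduli strictly greater than 1? Yes.
Verdict: Invertible.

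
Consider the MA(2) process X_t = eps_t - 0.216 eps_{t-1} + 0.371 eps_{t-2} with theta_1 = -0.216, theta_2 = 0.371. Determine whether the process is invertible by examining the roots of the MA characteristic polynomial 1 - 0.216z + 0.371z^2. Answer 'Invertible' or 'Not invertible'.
\text{Invertible}

The MA(q) characteristic polynomial is P(z) = 1 - 0.216z + 0.371z^2.
Invertibility requires all roots to lie outside the unit circle, i.e. |z| > 1 for every root.
Set 1 + (-0.216) z + (0.371) z^2 = 0, i.e. a z^2 + b z + c = 0 with a = 0.371, b = -0.216, c = 1.
Discriminant D = b^2 - 4ac = (-0.216)^2 - 4*(0.371)*1 = 0.046656 - (1.484) = -1.437344.
D < 0, so the roots are the complex-conjugate pair z = (-b +/- i sqrt(-D)) / (2a) = 0.2911 +/- 1.6158i.
For a conjugate pair |z|^2 = z * conj(z) = (product of roots) = c/a = 1/(0.371) = 2.695418, so |z| = sqrt(2.695418) = 1.6418 for both roots.
Moduli of all roots: 1.6418, 1.6418.
All moduli strictly greater than 1? Yes.
Verdict: Invertible.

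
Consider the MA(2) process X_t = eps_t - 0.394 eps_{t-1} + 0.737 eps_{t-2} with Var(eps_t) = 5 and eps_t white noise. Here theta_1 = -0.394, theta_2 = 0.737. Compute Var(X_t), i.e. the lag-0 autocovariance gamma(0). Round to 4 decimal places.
\gamma(0) = 8.4920

For an MA(q) process X_t = eps_t + sum_i theta_i eps_{t-i} with
Var(eps_t) = sigma^2, the variance is
  gamma(0) = sigma^2 * (1 + sum_i theta_i^2).
  sum_i theta_i^2 = (-0.394)^2 + (0.737)^2 = 0.155236 + 0.543169 = 0.698405.
  gamma(0) = 5 * (1 + 0.698405) = 5 * 1.698405 = 8.492025, which rounds to 8.4920.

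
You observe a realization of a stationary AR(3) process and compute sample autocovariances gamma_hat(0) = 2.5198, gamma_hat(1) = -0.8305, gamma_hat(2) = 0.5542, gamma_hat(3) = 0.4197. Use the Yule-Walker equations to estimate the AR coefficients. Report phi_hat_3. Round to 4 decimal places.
\hat\phi_{3} = 0.3090

The Yule-Walker equations for an AR(p) process read, in matrix form,
  Gamma_p phi = r_p,   with   (Gamma_p)_{ij} = gamma(|i - j|),
                       (r_p)_i = gamma(i),   i,j = 1..p.
Substitute the sample gammas (Toeplitz matrix and right-hand side of size 3):
  Gamma_p = [[2.5198, -0.8305, 0.5542], [-0.8305, 2.5198, -0.8305], [0.5542, -0.8305, 2.5198]]
  r_p     = [-0.8305, 0.5542, 0.4197]
Written out (R1..R3):
  (R1) 2.5198 phi_1 - 0.8305 phi_2 + 0.5542 phi_3 = -0.8305
  (R2) -0.8305 phi_1 + 2.5198 phi_2 - 0.8305 phi_3 = 0.5542
  (R3) 0.5542 phi_1 - 0.8305 phi_2 + 2.5198 phi_3 = 0.4197
Gaussian elimination:
  R2 <- R2 - (-0.8305/2.5198) R1 = R2 - (-0.32959) R1:  2.246076 phi_2 - 0.647841 phi_3 = 0.280476
  R3 <- R3 - (0.5542/2.5198) R1 = R3 - (0.219938) R1:  -0.647841 phi_2 + 2.39791 phi_3 = 0.602359
  R3 <- R3 - (-0.647841/2.246076) R2 = R3 - (-0.288433) R2:  2.211052 phi_3 = 0.683257
Back-substitution:
  phi_hat_3 = 0.683257 / 2.211052 = 0.309019
  phi_hat_2 = (0.280476 - (-0.647841)(0.309019)) / 2.246076 = 0.214005
  phi_hat_1 = (-0.8305 - (-0.8305)(0.214005) - (0.5542)(0.309019)) / 2.5198 = -0.327021
So phi_hat = [-0.3270, 0.2140, 0.3090].
Therefore phi_hat_3 = 0.3090.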